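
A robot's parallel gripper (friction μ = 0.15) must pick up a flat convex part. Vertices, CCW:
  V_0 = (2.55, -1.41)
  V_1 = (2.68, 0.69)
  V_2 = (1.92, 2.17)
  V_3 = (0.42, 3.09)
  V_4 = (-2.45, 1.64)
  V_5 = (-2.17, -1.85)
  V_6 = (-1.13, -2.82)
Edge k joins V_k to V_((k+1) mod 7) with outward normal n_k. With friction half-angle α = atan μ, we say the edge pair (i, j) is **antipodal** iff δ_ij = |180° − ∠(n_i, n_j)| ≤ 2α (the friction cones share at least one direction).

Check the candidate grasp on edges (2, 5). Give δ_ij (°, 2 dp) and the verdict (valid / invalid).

α = atan 0.15 = 8.53°;  2α = 17.06°
edge 2: e_2 = (-1.50, +0.92);  n_2 = (+0.5228, +0.8524)
edge 5: e_5 = (+1.04, -0.97);  n_5 = (-0.6821, -0.7313)
∠(n_2, n_5) = 168.52°
δ = |180° − 168.52°| = 11.48°
11.48° ≤ 2α = 17.06°  →  valid

δ = 11.48°, valid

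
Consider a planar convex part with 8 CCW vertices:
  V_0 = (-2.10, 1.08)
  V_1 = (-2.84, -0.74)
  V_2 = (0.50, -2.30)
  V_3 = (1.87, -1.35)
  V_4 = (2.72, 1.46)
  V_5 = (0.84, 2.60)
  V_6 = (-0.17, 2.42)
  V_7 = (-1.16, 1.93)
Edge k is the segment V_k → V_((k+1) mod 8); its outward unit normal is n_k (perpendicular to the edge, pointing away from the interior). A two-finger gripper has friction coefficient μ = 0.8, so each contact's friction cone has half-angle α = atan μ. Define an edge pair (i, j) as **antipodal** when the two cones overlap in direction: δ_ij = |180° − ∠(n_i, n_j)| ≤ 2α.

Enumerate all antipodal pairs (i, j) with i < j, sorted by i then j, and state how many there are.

α = atan 0.8 = 38.66°;  2α = 77.32°
n_0 = (-0.9264, +0.3767)
n_1 = (-0.4232, -0.9060)
n_2 = (+0.5698, -0.8218)
n_3 = (+0.9572, -0.2895)
n_4 = (+0.5185, +0.8551)
n_5 = (-0.1755, +0.9845)
n_6 = (-0.4436, +0.8962)
n_7 = (-0.6707, +0.7417)
  (0,1): δ = 92.91°  ·
  (0,2): δ = 33.14°  ✓
  (0,3): δ = 5.30°  ✓
  (0,4): δ = 80.89°  ·
  (0,5): δ = 122.23°  ·
  (0,6): δ = 138.46°  ·
  (0,7): δ = 154.25°  ·
  (1,2): δ = 120.23°  ·
  (1,3): δ = 81.79°  ·
  (1,4): δ = 6.20°  ✓
  (1,5): δ = 35.14°  ✓
  (1,6): δ = 51.37°  ✓
  (1,7): δ = 67.16°  ✓
  (2,3): δ = 141.57°  ·
  (2,4): δ = 65.97°  ✓
  (2,5): δ = 24.63°  ✓
  (2,6): δ = 8.41°  ✓
  (2,7): δ = 7.38°  ✓
  (3,4): δ = 104.40°  ·
  (3,5): δ = 63.06°  ✓
  (3,6): δ = 46.84°  ✓
  (3,7): δ = 31.05°  ✓
  (4,5): δ = 138.66°  ·
  (4,6): δ = 122.44°  ·
  (4,7): δ = 106.65°  ·
  (5,6): δ = 163.77°  ·
  (5,7): δ = 147.98°  ·
  (6,7): δ = 164.21°  ·
antipodal pairs: 13

count = 13; pairs: (0,2), (0,3), (1,4), (1,5), (1,6), (1,7), (2,4), (2,5), (2,6), (2,7), (3,5), (3,6), (3,7)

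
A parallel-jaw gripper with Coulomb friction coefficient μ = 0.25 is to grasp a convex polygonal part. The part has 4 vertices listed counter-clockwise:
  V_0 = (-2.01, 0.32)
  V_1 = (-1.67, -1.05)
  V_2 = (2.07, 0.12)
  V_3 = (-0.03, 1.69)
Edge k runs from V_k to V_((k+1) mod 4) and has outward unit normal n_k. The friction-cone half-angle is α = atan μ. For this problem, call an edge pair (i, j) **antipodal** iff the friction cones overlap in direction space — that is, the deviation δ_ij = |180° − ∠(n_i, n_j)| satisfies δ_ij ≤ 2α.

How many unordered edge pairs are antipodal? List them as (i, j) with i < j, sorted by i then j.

count = 1; pairs: (1,3)

α = atan 0.25 = 14.04°;  2α = 28.07°
n_0 = (-0.9706, -0.2409)
n_1 = (+0.2986, -0.9544)
n_2 = (+0.5988, +0.8009)
n_3 = (-0.5690, +0.8223)
  (0,1): δ = 86.57°  ·
  (0,2): δ = 39.28°  ·
  (0,3): δ = 110.74°  ·
  (1,2): δ = 54.15°  ·
  (1,3): δ = 17.31°  ✓
  (2,3): δ = 108.54°  ·
antipodal pairs: 1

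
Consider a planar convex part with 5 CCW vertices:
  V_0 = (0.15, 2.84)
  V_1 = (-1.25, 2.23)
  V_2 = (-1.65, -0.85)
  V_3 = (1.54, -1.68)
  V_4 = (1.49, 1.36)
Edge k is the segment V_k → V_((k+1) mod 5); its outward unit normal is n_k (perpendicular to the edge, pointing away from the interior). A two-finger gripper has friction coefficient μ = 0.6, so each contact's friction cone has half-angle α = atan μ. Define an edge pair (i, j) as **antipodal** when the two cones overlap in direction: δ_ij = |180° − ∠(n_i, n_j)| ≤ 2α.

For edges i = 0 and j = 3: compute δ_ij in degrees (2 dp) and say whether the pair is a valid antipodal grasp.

α = atan 0.6 = 30.96°;  2α = 61.93°
edge 0: e_0 = (-1.40, -0.61);  n_0 = (-0.3994, +0.9168)
edge 3: e_3 = (-0.05, +3.04);  n_3 = (+0.9999, +0.0164)
∠(n_0, n_3) = 112.60°
δ = |180° − 112.60°| = 67.40°
67.40° > 2α = 61.93°  →  invalid

δ = 67.40°, invalid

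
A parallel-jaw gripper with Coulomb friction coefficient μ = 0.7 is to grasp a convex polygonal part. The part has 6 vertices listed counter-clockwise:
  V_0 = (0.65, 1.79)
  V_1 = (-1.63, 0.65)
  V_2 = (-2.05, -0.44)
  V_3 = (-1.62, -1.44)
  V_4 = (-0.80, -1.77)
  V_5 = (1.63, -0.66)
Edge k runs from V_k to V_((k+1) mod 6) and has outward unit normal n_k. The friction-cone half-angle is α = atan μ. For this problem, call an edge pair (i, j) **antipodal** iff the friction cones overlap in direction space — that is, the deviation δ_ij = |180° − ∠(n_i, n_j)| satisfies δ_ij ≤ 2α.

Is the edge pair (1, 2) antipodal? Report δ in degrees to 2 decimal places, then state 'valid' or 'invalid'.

α = atan 0.7 = 34.99°;  2α = 69.98°
edge 1: e_1 = (-0.42, -1.09);  n_1 = (-0.9331, +0.3596)
edge 2: e_2 = (+0.43, -1.00);  n_2 = (-0.9187, -0.3950)
∠(n_1, n_2) = 44.34°
δ = |180° − 44.34°| = 135.66°
135.66° > 2α = 69.98°  →  invalid

δ = 135.66°, invalid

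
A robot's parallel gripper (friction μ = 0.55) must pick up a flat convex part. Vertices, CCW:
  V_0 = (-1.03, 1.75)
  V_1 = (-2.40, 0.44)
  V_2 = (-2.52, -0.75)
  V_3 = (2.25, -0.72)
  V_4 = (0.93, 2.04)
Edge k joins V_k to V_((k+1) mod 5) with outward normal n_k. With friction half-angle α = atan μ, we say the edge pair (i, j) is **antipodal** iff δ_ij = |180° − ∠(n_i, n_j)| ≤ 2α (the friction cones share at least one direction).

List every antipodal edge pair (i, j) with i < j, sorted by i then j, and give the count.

α = atan 0.55 = 28.81°;  2α = 57.62°
n_0 = (-0.6911, +0.7228)
n_1 = (-0.9950, +0.1003)
n_2 = (+0.0063, -1.0000)
n_3 = (+0.9021, +0.4315)
n_4 = (-0.1464, +0.9892)
  (0,1): δ = 139.48°  ·
  (0,2): δ = 43.36°  ✓
  (0,3): δ = 71.84°  ·
  (0,4): δ = 144.70°  ·
  (1,2): δ = 83.88°  ·
  (1,3): δ = 31.32°  ✓
  (1,4): δ = 104.17°  ·
  (2,3): δ = 64.80°  ·
  (2,4): δ = 8.06°  ✓
  (3,4): δ = 107.14°  ·
antipodal pairs: 3

count = 3; pairs: (0,2), (1,3), (2,4)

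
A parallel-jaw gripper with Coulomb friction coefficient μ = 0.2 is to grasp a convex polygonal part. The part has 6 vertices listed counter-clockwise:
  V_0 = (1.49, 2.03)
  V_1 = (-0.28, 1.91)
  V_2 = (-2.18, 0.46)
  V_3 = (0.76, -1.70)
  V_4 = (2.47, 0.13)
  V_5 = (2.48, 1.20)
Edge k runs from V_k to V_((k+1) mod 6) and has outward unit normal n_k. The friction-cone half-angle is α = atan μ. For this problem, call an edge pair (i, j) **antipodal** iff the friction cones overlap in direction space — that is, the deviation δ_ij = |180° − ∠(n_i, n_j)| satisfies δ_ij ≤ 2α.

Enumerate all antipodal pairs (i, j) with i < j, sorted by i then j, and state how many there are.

α = atan 0.2 = 11.31°;  2α = 22.62°
n_0 = (-0.0676, +0.9977)
n_1 = (-0.6067, +0.7950)
n_2 = (-0.5921, -0.8059)
n_3 = (+0.7307, -0.6827)
n_4 = (+1.0000, -0.0093)
n_5 = (+0.6425, +0.7663)
  (0,1): δ = 146.53°  ·
  (0,2): δ = 40.18°  ·
  (0,3): δ = 43.06°  ·
  (0,4): δ = 85.59°  ·
  (0,5): δ = 136.15°  ·
  (1,2): δ = 73.65°  ·
  (1,3): δ = 9.59°  ✓
  (1,4): δ = 52.12°  ·
  (1,5): δ = 102.67°  ·
  (2,3): δ = 96.75°  ·
  (2,4): δ = 54.23°  ·
  (2,5): δ = 3.67°  ✓
  (3,4): δ = 137.48°  ·
  (3,5): δ = 86.92°  ·
  (4,5): δ = 129.44°  ·
antipodal pairs: 2

count = 2; pairs: (1,3), (2,5)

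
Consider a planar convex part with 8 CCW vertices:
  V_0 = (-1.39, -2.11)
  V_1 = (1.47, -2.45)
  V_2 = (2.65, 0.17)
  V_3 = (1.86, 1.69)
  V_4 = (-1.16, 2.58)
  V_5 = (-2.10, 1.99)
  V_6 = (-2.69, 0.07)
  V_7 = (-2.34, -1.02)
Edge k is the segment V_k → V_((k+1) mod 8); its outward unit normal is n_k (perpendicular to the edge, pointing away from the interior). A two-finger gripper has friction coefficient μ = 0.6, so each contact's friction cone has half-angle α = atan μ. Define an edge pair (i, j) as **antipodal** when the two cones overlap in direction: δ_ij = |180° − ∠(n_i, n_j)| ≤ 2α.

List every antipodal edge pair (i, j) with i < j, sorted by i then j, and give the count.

α = atan 0.6 = 30.96°;  2α = 61.93°
n_0 = (-0.1180, -0.9930)
n_1 = (+0.9118, -0.4107)
n_2 = (+0.8873, +0.4612)
n_3 = (+0.2827, +0.9592)
n_4 = (-0.5316, +0.8470)
n_5 = (-0.9559, +0.2937)
n_6 = (-0.9521, -0.3057)
n_7 = (-0.7539, -0.6570)
  (0,1): δ = 107.47°  ·
  (0,2): δ = 55.76°  ✓
  (0,3): δ = 9.64°  ✓
  (0,4): δ = 38.89°  ✓
  (0,5): δ = 79.70°  ·
  (0,6): δ = 114.58°  ·
  (0,7): δ = 137.85°  ·
  (1,2): δ = 128.29°  ·
  (1,3): δ = 82.17°  ·
  (1,4): δ = 33.64°  ✓
  (1,5): δ = 7.16°  ✓
  (1,6): δ = 42.05°  ✓
  (1,7): δ = 65.32°  ·
  (2,3): δ = 133.88°  ·
  (2,4): δ = 85.35°  ·
  (2,5): δ = 44.54°  ✓
  (2,6): δ = 9.66°  ✓
  (2,7): δ = 13.61°  ✓
  (3,4): δ = 131.46°  ·
  (3,5): δ = 90.66°  ·
  (3,6): δ = 55.78°  ✓
  (3,7): δ = 32.51°  ✓
  (4,5): δ = 139.20°  ·
  (4,6): δ = 104.31°  ·
  (4,7): δ = 81.04°  ·
  (5,6): δ = 145.12°  ·
  (5,7): δ = 121.84°  ·
  (6,7): δ = 156.73°  ·
antipodal pairs: 11

count = 11; pairs: (0,2), (0,3), (0,4), (1,4), (1,5), (1,6), (2,5), (2,6), (2,7), (3,6), (3,7)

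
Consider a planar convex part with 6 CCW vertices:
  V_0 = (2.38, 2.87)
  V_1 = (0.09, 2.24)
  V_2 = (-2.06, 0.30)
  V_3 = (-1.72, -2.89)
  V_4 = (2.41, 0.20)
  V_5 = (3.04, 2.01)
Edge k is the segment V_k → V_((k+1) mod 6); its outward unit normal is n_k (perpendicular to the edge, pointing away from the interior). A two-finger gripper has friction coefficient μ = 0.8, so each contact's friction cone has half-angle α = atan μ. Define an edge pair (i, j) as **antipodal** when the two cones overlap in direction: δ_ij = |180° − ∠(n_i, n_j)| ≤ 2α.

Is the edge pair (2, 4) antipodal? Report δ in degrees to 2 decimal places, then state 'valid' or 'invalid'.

δ = 25.28°, valid

α = atan 0.8 = 38.66°;  2α = 77.32°
edge 2: e_2 = (+0.34, -3.19);  n_2 = (-0.9944, -0.1060)
edge 4: e_4 = (+0.63, +1.81);  n_4 = (+0.9444, -0.3287)
∠(n_2, n_4) = 154.72°
δ = |180° − 154.72°| = 25.28°
25.28° ≤ 2α = 77.32°  →  valid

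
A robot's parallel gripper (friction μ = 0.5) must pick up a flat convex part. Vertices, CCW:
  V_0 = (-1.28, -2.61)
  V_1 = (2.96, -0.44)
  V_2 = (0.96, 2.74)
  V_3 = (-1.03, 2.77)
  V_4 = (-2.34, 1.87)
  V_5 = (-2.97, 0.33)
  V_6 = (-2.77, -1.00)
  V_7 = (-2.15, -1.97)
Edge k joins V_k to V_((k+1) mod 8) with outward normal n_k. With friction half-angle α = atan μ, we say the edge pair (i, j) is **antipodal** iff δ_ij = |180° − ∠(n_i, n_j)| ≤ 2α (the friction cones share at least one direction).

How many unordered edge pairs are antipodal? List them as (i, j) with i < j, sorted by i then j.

α = atan 0.5 = 26.57°;  2α = 53.13°
n_0 = (+0.4556, -0.8902)
n_1 = (+0.8465, +0.5324)
n_2 = (+0.0151, +0.9999)
n_3 = (-0.5663, +0.8242)
n_4 = (-0.9255, +0.3786)
n_5 = (-0.9889, -0.1487)
n_6 = (-0.8426, -0.5386)
n_7 = (-0.5926, -0.8055)
  (0,1): δ = 84.94°  ·
  (0,2): δ = 27.97°  ✓
  (0,3): δ = 7.39°  ✓
  (0,4): δ = 40.65°  ✓
  (0,5): δ = 71.45°  ·
  (0,6): δ = 95.48°  ·
  (0,7): δ = 116.56°  ·
  (1,2): δ = 123.03°  ·
  (1,3): δ = 87.68°  ·
  (1,4): δ = 54.42°  ·
  (1,5): δ = 23.62°  ✓
  (1,6): δ = 0.42°  ✓
  (1,7): δ = 21.49°  ✓
  (2,3): δ = 144.65°  ·
  (2,4): δ = 111.39°  ·
  (2,5): δ = 80.58°  ·
  (2,6): δ = 56.55°  ·
  (2,7): δ = 35.48°  ✓
  (3,4): δ = 146.74°  ·
  (3,5): δ = 115.94°  ·
  (3,6): δ = 91.90°  ·
  (3,7): δ = 70.83°  ·
  (4,5): δ = 149.20°  ·
  (4,6): δ = 125.17°  ·
  (4,7): δ = 104.09°  ·
  (5,6): δ = 155.97°  ·
  (5,7): δ = 134.89°  ·
  (6,7): δ = 158.93°  ·
antipodal pairs: 7

count = 7; pairs: (0,2), (0,3), (0,4), (1,5), (1,6), (1,7), (2,7)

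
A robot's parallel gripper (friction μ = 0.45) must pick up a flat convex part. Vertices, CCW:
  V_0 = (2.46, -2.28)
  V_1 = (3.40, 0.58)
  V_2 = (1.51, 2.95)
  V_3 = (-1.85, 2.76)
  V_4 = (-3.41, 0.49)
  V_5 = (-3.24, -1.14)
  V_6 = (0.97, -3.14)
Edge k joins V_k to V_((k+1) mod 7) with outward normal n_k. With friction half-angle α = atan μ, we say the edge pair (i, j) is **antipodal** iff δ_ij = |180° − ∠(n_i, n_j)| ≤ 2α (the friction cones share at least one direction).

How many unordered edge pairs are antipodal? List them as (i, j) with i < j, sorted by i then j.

α = atan 0.45 = 24.23°;  2α = 48.46°
n_0 = (+0.9500, -0.3122)
n_1 = (+0.7818, +0.6235)
n_2 = (-0.0565, +0.9984)
n_3 = (-0.8241, +0.5664)
n_4 = (-0.9946, -0.1037)
n_5 = (-0.4291, -0.9033)
n_6 = (+0.4999, -0.8661)
  (0,1): δ = 123.23°  ·
  (0,2): δ = 68.57°  ·
  (0,3): δ = 16.30°  ✓
  (0,4): δ = 24.15°  ✓
  (0,5): δ = 82.78°  ·
  (0,6): δ = 138.19°  ·
  (1,2): δ = 125.33°  ·
  (1,3): δ = 73.07°  ·
  (1,4): δ = 32.62°  ✓
  (1,5): δ = 26.02°  ✓
  (1,6): δ = 81.42°  ·
  (2,3): δ = 127.73°  ·
  (2,4): δ = 87.28°  ·
  (2,5): δ = 28.65°  ✓
  (2,6): δ = 26.76°  ✓
  (3,4): δ = 139.55°  ·
  (3,5): δ = 80.91°  ·
  (3,6): δ = 25.51°  ✓
  (4,5): δ = 121.36°  ·
  (4,6): δ = 65.96°  ·
  (5,6): δ = 124.60°  ·
antipodal pairs: 7

count = 7; pairs: (0,3), (0,4), (1,4), (1,5), (2,5), (2,6), (3,6)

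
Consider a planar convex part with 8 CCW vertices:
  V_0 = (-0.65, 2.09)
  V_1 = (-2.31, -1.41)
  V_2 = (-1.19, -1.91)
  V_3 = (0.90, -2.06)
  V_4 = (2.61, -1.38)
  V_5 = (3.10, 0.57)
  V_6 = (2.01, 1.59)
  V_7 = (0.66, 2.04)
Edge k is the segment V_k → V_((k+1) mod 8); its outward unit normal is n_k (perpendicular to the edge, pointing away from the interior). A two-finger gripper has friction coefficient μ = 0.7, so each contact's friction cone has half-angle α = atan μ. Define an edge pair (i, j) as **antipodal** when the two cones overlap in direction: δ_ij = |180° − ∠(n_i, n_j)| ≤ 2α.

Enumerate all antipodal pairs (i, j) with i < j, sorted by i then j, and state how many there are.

count = 12; pairs: (0,2), (0,3), (0,4), (1,5), (1,6), (1,7), (2,5), (2,6), (2,7), (3,5), (3,6), (3,7)

α = atan 0.7 = 34.99°;  2α = 69.98°
n_0 = (-0.9035, +0.4285)
n_1 = (-0.4077, -0.9131)
n_2 = (-0.0716, -0.9974)
n_3 = (+0.3695, -0.9292)
n_4 = (+0.9698, -0.2437)
n_5 = (+0.6833, +0.7302)
n_6 = (+0.3162, +0.9487)
n_7 = (+0.0381, +0.9993)
  (0,1): δ = 88.68°  ·
  (0,2): δ = 68.73°  ✓
  (0,3): δ = 42.94°  ✓
  (0,4): δ = 11.27°  ✓
  (0,5): δ = 72.27°  ·
  (0,6): δ = 96.94°  ·
  (0,7): δ = 113.19°  ·
  (1,2): δ = 160.05°  ·
  (1,3): δ = 134.26°  ·
  (1,4): δ = 80.05°  ·
  (1,5): δ = 19.04°  ✓
  (1,6): δ = 5.62°  ✓
  (1,7): δ = 21.87°  ✓
  (2,3): δ = 154.21°  ·
  (2,4): δ = 100.00°  ·
  (2,5): δ = 38.99°  ✓
  (2,6): δ = 14.33°  ✓
  (2,7): δ = 1.92°  ✓
  (3,4): δ = 125.79°  ·
  (3,5): δ = 64.79°  ✓
  (3,6): δ = 40.12°  ✓
  (3,7): δ = 23.87°  ✓
  (4,5): δ = 118.99°  ·
  (4,6): δ = 94.33°  ·
  (4,7): δ = 78.08°  ·
  (5,6): δ = 155.34°  ·
  (5,7): δ = 139.09°  ·
  (6,7): δ = 163.75°  ·
antipodal pairs: 12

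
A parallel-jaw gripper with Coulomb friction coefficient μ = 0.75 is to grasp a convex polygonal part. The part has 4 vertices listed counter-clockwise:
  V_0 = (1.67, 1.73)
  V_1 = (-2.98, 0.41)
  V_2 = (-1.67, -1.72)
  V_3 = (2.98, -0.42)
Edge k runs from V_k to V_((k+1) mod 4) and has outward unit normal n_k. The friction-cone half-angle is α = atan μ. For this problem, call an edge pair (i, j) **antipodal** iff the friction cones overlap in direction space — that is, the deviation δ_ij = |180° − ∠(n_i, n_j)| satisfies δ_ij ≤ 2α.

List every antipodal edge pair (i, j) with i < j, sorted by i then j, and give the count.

α = atan 0.75 = 36.87°;  2α = 73.74°
n_0 = (-0.2731, +0.9620)
n_1 = (-0.8518, -0.5239)
n_2 = (+0.2692, -0.9631)
n_3 = (+0.8540, +0.5203)
  (0,1): δ = 74.26°  ·
  (0,2): δ = 0.23°  ✓
  (0,3): δ = 105.51°  ·
  (1,2): δ = 105.97°  ·
  (1,3): δ = 0.24°  ✓
  (2,3): δ = 74.27°  ·
antipodal pairs: 2

count = 2; pairs: (0,2), (1,3)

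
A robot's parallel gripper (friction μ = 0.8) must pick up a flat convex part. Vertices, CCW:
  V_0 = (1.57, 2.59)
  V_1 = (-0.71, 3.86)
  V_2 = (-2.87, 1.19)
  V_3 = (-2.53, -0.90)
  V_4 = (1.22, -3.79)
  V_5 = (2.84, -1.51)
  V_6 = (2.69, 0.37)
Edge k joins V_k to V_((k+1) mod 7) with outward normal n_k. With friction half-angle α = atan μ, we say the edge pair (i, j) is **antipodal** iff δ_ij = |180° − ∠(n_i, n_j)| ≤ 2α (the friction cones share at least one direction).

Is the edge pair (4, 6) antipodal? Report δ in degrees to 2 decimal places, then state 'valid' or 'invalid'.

δ = 117.83°, invalid

α = atan 0.8 = 38.66°;  2α = 77.32°
edge 4: e_4 = (+1.62, +2.28);  n_4 = (+0.8152, -0.5792)
edge 6: e_6 = (-1.12, +2.22);  n_6 = (+0.8928, +0.4504)
∠(n_4, n_6) = 62.17°
δ = |180° − 62.17°| = 117.83°
117.83° > 2α = 77.32°  →  invalid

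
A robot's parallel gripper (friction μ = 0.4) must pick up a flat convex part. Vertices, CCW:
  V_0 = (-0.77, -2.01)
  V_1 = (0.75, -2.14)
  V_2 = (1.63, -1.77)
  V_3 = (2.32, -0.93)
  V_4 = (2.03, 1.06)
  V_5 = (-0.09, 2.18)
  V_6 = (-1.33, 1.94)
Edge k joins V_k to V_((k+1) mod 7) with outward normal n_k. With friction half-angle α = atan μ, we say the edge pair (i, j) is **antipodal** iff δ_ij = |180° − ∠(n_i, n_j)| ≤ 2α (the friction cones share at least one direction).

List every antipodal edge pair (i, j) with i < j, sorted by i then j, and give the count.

count = 5; pairs: (0,4), (0,5), (1,5), (2,5), (3,6)

α = atan 0.4 = 21.80°;  2α = 43.60°
n_0 = (-0.0852, -0.9964)
n_1 = (+0.3876, -0.9218)
n_2 = (+0.7727, -0.6347)
n_3 = (+0.9895, +0.1442)
n_4 = (+0.4671, +0.8842)
n_5 = (-0.1900, +0.9818)
n_6 = (-0.9901, -0.1404)
  (0,1): δ = 152.31°  ·
  (0,2): δ = 124.51°  ·
  (0,3): δ = 76.82°  ·
  (0,4): δ = 22.96°  ✓
  (0,5): δ = 15.84°  ✓
  (0,6): δ = 102.96°  ·
  (1,2): δ = 152.21°  ·
  (1,3): δ = 104.51°  ·
  (1,4): δ = 50.65°  ·
  (1,5): δ = 11.85°  ✓
  (1,6): δ = 75.26°  ·
  (2,3): δ = 132.31°  ·
  (2,4): δ = 78.45°  ·
  (2,5): δ = 39.65°  ✓
  (2,6): δ = 47.47°  ·
  (3,4): δ = 126.14°  ·
  (3,5): δ = 87.34°  ·
  (3,6): δ = 0.22°  ✓
  (4,5): δ = 141.20°  ·
  (4,6): δ = 54.08°  ·
  (5,6): δ = 92.88°  ·
antipodal pairs: 5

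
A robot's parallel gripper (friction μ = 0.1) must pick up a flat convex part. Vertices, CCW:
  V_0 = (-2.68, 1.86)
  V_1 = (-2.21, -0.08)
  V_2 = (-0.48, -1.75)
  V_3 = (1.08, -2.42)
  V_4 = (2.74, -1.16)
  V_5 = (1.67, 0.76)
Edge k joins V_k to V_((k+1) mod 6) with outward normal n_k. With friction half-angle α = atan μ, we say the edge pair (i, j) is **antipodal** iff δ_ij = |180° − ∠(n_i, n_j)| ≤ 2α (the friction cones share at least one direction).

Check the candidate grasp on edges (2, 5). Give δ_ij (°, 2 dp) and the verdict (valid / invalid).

δ = 9.05°, valid

α = atan 0.1 = 5.71°;  2α = 11.42°
edge 2: e_2 = (+1.56, -0.67);  n_2 = (-0.3946, -0.9188)
edge 5: e_5 = (-4.35, +1.10);  n_5 = (+0.2452, +0.9695)
∠(n_2, n_5) = 170.95°
δ = |180° − 170.95°| = 9.05°
9.05° ≤ 2α = 11.42°  →  valid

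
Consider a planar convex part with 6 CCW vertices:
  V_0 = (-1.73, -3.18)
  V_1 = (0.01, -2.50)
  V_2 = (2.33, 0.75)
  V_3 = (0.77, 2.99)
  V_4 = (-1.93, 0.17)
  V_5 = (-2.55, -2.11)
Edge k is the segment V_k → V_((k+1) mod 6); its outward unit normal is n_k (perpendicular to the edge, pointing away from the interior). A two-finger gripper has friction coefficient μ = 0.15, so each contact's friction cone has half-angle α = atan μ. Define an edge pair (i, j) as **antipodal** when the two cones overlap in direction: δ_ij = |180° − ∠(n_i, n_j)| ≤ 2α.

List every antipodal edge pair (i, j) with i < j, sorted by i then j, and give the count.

α = atan 0.15 = 8.53°;  2α = 17.06°
n_0 = (+0.3640, -0.9314)
n_1 = (+0.8139, -0.5810)
n_2 = (+0.8206, +0.5715)
n_3 = (-0.7223, +0.6916)
n_4 = (-0.9650, +0.2624)
n_5 = (-0.7937, -0.6083)
  (0,1): δ = 146.87°  ·
  (0,2): δ = 76.49°  ·
  (0,3): δ = 24.90°  ·
  (0,4): δ = 53.44°  ·
  (0,5): δ = 106.12°  ·
  (1,2): δ = 109.62°  ·
  (1,3): δ = 8.23°  ✓
  (1,4): δ = 20.31°  ·
  (1,5): δ = 72.99°  ·
  (2,3): δ = 78.61°  ·
  (2,4): δ = 50.07°  ·
  (2,5): δ = 2.61°  ✓
  (3,4): δ = 151.46°  ·
  (3,5): δ = 98.78°  ·
  (4,5): δ = 127.32°  ·
antipodal pairs: 2

count = 2; pairs: (1,3), (2,5)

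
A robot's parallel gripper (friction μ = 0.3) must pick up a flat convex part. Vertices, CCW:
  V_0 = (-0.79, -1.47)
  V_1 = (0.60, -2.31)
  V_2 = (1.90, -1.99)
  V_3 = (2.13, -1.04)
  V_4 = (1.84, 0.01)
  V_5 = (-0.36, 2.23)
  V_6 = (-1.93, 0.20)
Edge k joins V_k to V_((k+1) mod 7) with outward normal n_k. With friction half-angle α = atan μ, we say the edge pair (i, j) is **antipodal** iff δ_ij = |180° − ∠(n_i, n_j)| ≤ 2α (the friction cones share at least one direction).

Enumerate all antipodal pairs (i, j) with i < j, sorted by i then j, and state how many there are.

count = 4; pairs: (0,4), (2,5), (3,6), (4,6)

α = atan 0.3 = 16.70°;  2α = 33.40°
n_0 = (-0.5172, -0.8559)
n_1 = (+0.2390, -0.9710)
n_2 = (+0.9719, -0.2353)
n_3 = (+0.9639, +0.2662)
n_4 = (+0.7103, +0.7039)
n_5 = (-0.7910, +0.6118)
n_6 = (-0.8259, -0.5638)
  (0,1): δ = 135.03°  ·
  (0,2): δ = 72.46°  ·
  (0,3): δ = 43.42°  ·
  (0,4): δ = 14.11°  ✓
  (0,5): δ = 83.43°  ·
  (0,6): δ = 155.46°  ·
  (1,2): δ = 117.44°  ·
  (1,3): δ = 88.39°  ·
  (1,4): δ = 59.09°  ·
  (1,5): δ = 38.45°  ·
  (1,6): δ = 110.49°  ·
  (2,3): δ = 150.95°  ·
  (2,4): δ = 121.65°  ·
  (2,5): δ = 24.11°  ✓
  (2,6): δ = 47.93°  ·
  (3,4): δ = 150.70°  ·
  (3,5): δ = 53.16°  ·
  (3,6): δ = 18.88°  ✓
  (4,5): δ = 82.46°  ·
  (4,6): δ = 10.42°  ✓
  (5,6): δ = 107.96°  ·
antipodal pairs: 4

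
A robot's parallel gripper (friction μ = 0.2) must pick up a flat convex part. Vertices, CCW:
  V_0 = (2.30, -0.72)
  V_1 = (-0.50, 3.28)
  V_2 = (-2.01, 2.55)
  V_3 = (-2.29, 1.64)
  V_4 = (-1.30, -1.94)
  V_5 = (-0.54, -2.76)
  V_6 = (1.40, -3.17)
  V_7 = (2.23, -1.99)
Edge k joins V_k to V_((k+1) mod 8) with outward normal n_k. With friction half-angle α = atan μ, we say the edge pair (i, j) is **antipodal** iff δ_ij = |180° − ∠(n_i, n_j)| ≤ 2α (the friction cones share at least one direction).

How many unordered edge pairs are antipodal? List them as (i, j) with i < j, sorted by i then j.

count = 5; pairs: (0,3), (0,4), (2,6), (2,7), (3,7)

α = atan 0.2 = 11.31°;  2α = 22.62°
n_0 = (+0.8192, +0.5735)
n_1 = (-0.4352, +0.9003)
n_2 = (-0.9558, +0.2941)
n_3 = (-0.9638, -0.2665)
n_4 = (-0.7334, -0.6798)
n_5 = (-0.2068, -0.9784)
n_6 = (+0.8179, -0.5753)
n_7 = (+0.9985, -0.0550)
  (0,1): δ = 99.19°  ·
  (0,2): δ = 52.09°  ·
  (0,3): δ = 19.53°  ✓
  (0,4): δ = 7.83°  ✓
  (0,5): δ = 43.07°  ·
  (0,6): δ = 109.89°  ·
  (0,7): δ = 141.85°  ·
  (1,2): δ = 132.90°  ·
  (1,3): δ = 100.34°  ·
  (1,4): δ = 72.98°  ·
  (1,5): δ = 37.73°  ·
  (1,6): δ = 29.08°  ·
  (1,7): δ = 61.04°  ·
  (2,3): δ = 147.44°  ·
  (2,4): δ = 120.07°  ·
  (2,5): δ = 84.83°  ·
  (2,6): δ = 18.02°  ✓
  (2,7): δ = 13.95°  ✓
  (3,4): δ = 152.63°  ·
  (3,5): δ = 117.39°  ·
  (3,6): δ = 50.58°  ·
  (3,7): δ = 18.61°  ✓
  (4,5): δ = 144.76°  ·
  (4,6): δ = 77.95°  ·
  (4,7): δ = 45.98°  ·
  (5,6): δ = 113.19°  ·
  (5,7): δ = 81.22°  ·
  (6,7): δ = 148.03°  ·
antipodal pairs: 5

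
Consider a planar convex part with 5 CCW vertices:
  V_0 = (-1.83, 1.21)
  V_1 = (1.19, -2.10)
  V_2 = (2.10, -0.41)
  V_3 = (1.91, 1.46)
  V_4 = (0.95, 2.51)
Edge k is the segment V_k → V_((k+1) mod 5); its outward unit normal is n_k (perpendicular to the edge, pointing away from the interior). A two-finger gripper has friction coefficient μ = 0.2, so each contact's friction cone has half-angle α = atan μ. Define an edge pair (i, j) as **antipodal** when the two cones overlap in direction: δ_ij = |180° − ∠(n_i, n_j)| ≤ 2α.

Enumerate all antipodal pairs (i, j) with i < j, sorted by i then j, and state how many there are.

count = 1; pairs: (0,3)

α = atan 0.2 = 11.31°;  2α = 22.62°
n_0 = (-0.7387, -0.6740)
n_1 = (+0.8805, -0.4741)
n_2 = (+0.9949, +0.1011)
n_3 = (+0.7380, +0.6748)
n_4 = (-0.4236, +0.9058)
  (0,1): δ = 70.68°  ·
  (0,2): δ = 36.58°  ·
  (0,3): δ = 0.06°  ✓
  (0,4): δ = 72.69°  ·
  (1,2): δ = 145.90°  ·
  (1,3): δ = 109.26°  ·
  (1,4): δ = 36.64°  ·
  (2,3): δ = 143.37°  ·
  (2,4): δ = 70.74°  ·
  (3,4): δ = 107.37°  ·
antipodal pairs: 1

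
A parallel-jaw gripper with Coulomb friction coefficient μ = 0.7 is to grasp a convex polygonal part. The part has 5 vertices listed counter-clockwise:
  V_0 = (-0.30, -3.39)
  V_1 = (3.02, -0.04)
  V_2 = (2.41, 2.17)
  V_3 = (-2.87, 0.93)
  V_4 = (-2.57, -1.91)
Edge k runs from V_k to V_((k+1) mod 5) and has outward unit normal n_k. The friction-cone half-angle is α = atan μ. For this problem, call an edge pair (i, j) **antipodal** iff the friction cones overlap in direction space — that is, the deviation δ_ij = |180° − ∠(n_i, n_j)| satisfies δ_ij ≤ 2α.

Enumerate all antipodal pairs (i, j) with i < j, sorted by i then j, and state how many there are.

count = 5; pairs: (0,2), (0,3), (1,3), (1,4), (2,4)

α = atan 0.7 = 34.99°;  2α = 69.98°
n_0 = (+0.7103, -0.7039)
n_1 = (+0.9640, +0.2661)
n_2 = (-0.2286, +0.9735)
n_3 = (-0.9945, -0.1050)
n_4 = (-0.5462, -0.8377)
  (0,1): δ = 119.83°  ·
  (0,2): δ = 32.04°  ✓
  (0,3): δ = 50.77°  ✓
  (0,4): δ = 101.64°  ·
  (1,2): δ = 92.21°  ·
  (1,3): δ = 9.40°  ✓
  (1,4): δ = 41.47°  ✓
  (2,3): δ = 97.19°  ·
  (2,4): δ = 46.32°  ✓
  (3,4): δ = 129.13°  ·
antipodal pairs: 5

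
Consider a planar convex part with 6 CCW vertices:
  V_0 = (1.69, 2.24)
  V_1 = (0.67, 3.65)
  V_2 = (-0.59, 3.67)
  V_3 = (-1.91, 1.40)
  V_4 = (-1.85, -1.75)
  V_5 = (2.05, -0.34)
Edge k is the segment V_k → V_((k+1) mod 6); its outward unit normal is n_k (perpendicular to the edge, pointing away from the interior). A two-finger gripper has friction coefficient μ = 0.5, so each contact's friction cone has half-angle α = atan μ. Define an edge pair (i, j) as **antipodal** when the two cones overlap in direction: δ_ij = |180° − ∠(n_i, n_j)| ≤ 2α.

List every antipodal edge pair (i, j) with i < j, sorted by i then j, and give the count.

count = 5; pairs: (0,3), (1,4), (2,4), (2,5), (3,5)

α = atan 0.5 = 26.57°;  2α = 53.13°
n_0 = (+0.8102, +0.5861)
n_1 = (+0.0159, +0.9999)
n_2 = (-0.8645, +0.5027)
n_3 = (-0.9998, -0.0190)
n_4 = (+0.3400, -0.9404)
n_5 = (+0.9904, +0.1382)
  (0,1): δ = 126.79°  ·
  (0,2): δ = 66.06°  ·
  (0,3): δ = 34.79°  ✓
  (0,4): δ = 73.99°  ·
  (0,5): δ = 152.06°  ·
  (1,2): δ = 119.27°  ·
  (1,3): δ = 88.00°  ·
  (1,4): δ = 20.79°  ✓
  (1,5): δ = 98.85°  ·
  (2,3): δ = 148.73°  ·
  (2,4): δ = 39.95°  ✓
  (2,5): δ = 38.12°  ✓
  (3,4): δ = 71.21°  ·
  (3,5): δ = 6.85°  ✓
  (4,5): δ = 101.93°  ·
antipodal pairs: 5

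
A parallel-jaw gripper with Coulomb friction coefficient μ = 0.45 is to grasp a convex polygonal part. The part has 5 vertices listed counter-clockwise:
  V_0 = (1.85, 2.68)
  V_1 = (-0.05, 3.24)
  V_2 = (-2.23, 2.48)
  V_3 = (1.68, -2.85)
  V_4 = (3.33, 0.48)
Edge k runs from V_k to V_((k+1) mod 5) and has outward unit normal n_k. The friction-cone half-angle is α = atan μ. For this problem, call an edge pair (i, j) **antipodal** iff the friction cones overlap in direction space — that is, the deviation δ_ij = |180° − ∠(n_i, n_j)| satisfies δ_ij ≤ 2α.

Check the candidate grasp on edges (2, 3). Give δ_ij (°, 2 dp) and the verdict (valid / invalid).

δ = 62.62°, invalid

α = atan 0.45 = 24.23°;  2α = 48.46°
edge 2: e_2 = (+3.91, -5.33);  n_2 = (-0.8063, -0.5915)
edge 3: e_3 = (+1.65, +3.33);  n_3 = (+0.8960, -0.4440)
∠(n_2, n_3) = 117.38°
δ = |180° − 117.38°| = 62.62°
62.62° > 2α = 48.46°  →  invalid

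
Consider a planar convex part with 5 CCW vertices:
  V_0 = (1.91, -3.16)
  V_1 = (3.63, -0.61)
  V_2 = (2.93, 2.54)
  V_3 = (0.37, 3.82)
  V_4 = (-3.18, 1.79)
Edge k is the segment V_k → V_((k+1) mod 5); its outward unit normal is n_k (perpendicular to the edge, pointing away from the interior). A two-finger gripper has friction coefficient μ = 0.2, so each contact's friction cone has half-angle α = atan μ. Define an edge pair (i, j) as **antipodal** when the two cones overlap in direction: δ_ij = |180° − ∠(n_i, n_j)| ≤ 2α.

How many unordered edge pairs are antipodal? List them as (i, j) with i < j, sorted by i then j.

count = 1; pairs: (2,4)

α = atan 0.2 = 11.31°;  2α = 22.62°
n_0 = (+0.8290, -0.5592)
n_1 = (+0.9762, +0.2169)
n_2 = (+0.4472, +0.8944)
n_3 = (-0.4964, +0.8681)
n_4 = (-0.6972, -0.7169)
  (0,1): δ = 133.47°  ·
  (0,2): δ = 82.57°  ·
  (0,3): δ = 26.24°  ·
  (0,4): δ = 79.80°  ·
  (1,2): δ = 129.09°  ·
  (1,3): δ = 72.77°  ·
  (1,4): δ = 33.27°  ·
  (2,3): δ = 123.67°  ·
  (2,4): δ = 17.64°  ✓
  (3,4): δ = 73.96°  ·
antipodal pairs: 1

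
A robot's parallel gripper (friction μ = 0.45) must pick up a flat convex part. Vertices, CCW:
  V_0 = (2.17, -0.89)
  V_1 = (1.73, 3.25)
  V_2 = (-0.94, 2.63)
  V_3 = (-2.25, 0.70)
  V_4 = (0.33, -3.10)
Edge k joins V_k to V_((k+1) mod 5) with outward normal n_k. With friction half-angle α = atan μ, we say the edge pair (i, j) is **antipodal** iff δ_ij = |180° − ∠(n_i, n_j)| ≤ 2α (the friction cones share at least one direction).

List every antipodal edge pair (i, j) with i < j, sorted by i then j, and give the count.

count = 4; pairs: (0,2), (0,3), (1,4), (2,4)

α = atan 0.45 = 24.23°;  2α = 48.46°
n_0 = (+0.9944, +0.1057)
n_1 = (-0.2262, +0.9741)
n_2 = (-0.8274, +0.5616)
n_3 = (-0.8273, -0.5617)
n_4 = (+0.7685, -0.6398)
  (0,1): δ = 82.99°  ·
  (0,2): δ = 40.23°  ✓
  (0,3): δ = 28.11°  ✓
  (0,4): δ = 134.15°  ·
  (1,2): δ = 137.24°  ·
  (1,3): δ = 68.90°  ·
  (1,4): δ = 37.15°  ✓
  (2,3): δ = 111.66°  ·
  (2,4): δ = 5.61°  ✓
  (3,4): δ = 73.95°  ·
antipodal pairs: 4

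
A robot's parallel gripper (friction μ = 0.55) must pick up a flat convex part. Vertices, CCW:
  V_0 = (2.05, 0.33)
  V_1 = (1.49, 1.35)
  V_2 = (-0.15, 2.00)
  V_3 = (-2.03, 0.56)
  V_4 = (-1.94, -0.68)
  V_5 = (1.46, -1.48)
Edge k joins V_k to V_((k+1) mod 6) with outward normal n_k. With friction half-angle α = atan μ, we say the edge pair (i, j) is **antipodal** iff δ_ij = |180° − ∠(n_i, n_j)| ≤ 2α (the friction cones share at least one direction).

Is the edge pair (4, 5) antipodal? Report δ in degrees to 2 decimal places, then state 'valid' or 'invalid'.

α = atan 0.55 = 28.81°;  2α = 57.62°
edge 4: e_4 = (+3.40, -0.80);  n_4 = (-0.2290, -0.9734)
edge 5: e_5 = (+0.59, +1.81);  n_5 = (+0.9508, -0.3099)
∠(n_4, n_5) = 85.19°
δ = |180° − 85.19°| = 94.81°
94.81° > 2α = 57.62°  →  invalid

δ = 94.81°, invalid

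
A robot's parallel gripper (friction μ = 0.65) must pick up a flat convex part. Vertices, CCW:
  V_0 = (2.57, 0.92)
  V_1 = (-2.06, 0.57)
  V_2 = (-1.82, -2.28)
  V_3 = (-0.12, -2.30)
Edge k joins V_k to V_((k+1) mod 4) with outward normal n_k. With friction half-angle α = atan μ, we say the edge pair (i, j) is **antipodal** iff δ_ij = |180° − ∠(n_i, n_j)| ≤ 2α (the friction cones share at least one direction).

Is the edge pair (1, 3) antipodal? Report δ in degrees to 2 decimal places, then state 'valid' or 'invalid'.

α = atan 0.65 = 33.02°;  2α = 66.05°
edge 1: e_1 = (+0.24, -2.85);  n_1 = (-0.9965, -0.0839)
edge 3: e_3 = (+2.69, +3.22);  n_3 = (+0.7674, -0.6411)
∠(n_1, n_3) = 135.31°
δ = |180° − 135.31°| = 44.69°
44.69° ≤ 2α = 66.05°  →  valid

δ = 44.69°, valid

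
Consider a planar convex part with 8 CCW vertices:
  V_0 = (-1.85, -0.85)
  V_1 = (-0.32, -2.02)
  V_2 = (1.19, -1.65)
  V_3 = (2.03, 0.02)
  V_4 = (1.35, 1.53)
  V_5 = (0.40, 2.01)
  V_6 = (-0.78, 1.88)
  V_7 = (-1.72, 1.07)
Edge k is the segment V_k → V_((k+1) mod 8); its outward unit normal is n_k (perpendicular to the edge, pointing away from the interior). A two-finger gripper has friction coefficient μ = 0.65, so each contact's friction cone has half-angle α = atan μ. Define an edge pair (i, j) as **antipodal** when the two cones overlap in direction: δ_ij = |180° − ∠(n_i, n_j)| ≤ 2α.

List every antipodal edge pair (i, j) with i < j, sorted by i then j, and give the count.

α = atan 0.65 = 33.02°;  2α = 66.05°
n_0 = (-0.6075, -0.7944)
n_1 = (+0.2380, -0.9713)
n_2 = (+0.8934, -0.4494)
n_3 = (+0.9118, +0.4106)
n_4 = (+0.4510, +0.8925)
n_5 = (-0.1095, +0.9940)
n_6 = (-0.6528, +0.7575)
n_7 = (-0.9977, +0.0676)
  (0,1): δ = 128.83°  ·
  (0,2): δ = 79.30°  ·
  (0,3): δ = 28.35°  ✓
  (0,4): δ = 10.60°  ✓
  (0,5): δ = 43.69°  ✓
  (0,6): δ = 78.16°  ·
  (0,7): δ = 123.53°  ·
  (1,2): δ = 130.47°  ·
  (1,3): δ = 79.52°  ·
  (1,4): δ = 40.57°  ✓
  (1,5): δ = 7.48°  ✓
  (1,6): δ = 26.98°  ✓
  (1,7): δ = 72.36°  ·
  (2,3): δ = 129.05°  ·
  (2,4): δ = 90.10°  ·
  (2,5): δ = 57.01°  ✓
  (2,6): δ = 22.55°  ✓
  (2,7): δ = 22.83°  ✓
  (3,4): δ = 141.05°  ·
  (3,5): δ = 107.96°  ·
  (3,6): δ = 73.49°  ·
  (3,7): δ = 28.12°  ✓
  (4,5): δ = 146.91°  ·
  (4,6): δ = 112.44°  ·
  (4,7): δ = 67.07°  ·
  (5,6): δ = 145.54°  ·
  (5,7): δ = 100.16°  ·
  (6,7): δ = 134.63°  ·
antipodal pairs: 10

count = 10; pairs: (0,3), (0,4), (0,5), (1,4), (1,5), (1,6), (2,5), (2,6), (2,7), (3,7)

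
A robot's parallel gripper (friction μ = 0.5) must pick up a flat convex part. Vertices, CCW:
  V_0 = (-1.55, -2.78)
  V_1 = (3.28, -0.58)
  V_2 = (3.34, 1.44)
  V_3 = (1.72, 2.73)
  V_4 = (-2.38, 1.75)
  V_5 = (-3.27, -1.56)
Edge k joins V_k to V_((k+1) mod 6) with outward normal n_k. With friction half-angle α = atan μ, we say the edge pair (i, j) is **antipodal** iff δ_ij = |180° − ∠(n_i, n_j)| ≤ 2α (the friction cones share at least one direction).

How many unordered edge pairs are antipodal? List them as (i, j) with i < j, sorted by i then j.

count = 5; pairs: (0,3), (0,4), (1,4), (2,5), (3,5)

α = atan 0.5 = 26.57°;  2α = 53.13°
n_0 = (+0.4145, -0.9100)
n_1 = (+0.9996, -0.0297)
n_2 = (+0.6229, +0.7823)
n_3 = (-0.2325, +0.9726)
n_4 = (-0.9657, +0.2597)
n_5 = (-0.5785, -0.8157)
  (0,1): δ = 116.19°  ·
  (0,2): δ = 63.02°  ·
  (0,3): δ = 11.05°  ✓
  (0,4): δ = 50.46°  ✓
  (0,5): δ = 120.16°  ·
  (1,2): δ = 126.83°  ·
  (1,3): δ = 74.86°  ·
  (1,4): δ = 13.35°  ✓
  (1,5): δ = 56.35°  ·
  (2,3): δ = 128.03°  ·
  (2,4): δ = 66.52°  ·
  (2,5): δ = 3.18°  ✓
  (3,4): δ = 118.49°  ·
  (3,5): δ = 48.79°  ✓
  (4,5): δ = 110.30°  ·
antipodal pairs: 5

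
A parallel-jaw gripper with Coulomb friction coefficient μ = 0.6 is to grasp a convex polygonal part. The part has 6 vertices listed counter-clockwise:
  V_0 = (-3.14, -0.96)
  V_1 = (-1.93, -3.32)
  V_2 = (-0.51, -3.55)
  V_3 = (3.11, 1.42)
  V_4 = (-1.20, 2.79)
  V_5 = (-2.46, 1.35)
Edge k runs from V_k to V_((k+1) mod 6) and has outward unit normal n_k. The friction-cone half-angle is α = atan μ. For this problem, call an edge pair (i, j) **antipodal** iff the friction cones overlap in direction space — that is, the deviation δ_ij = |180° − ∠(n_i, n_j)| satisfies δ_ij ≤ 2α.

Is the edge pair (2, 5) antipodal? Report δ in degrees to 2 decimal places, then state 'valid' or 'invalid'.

α = atan 0.6 = 30.96°;  2α = 61.93°
edge 2: e_2 = (+3.62, +4.97);  n_2 = (+0.8083, -0.5888)
edge 5: e_5 = (-0.68, -2.31);  n_5 = (-0.9593, +0.2824)
∠(n_2, n_5) = 160.33°
δ = |180° − 160.33°| = 19.67°
19.67° ≤ 2α = 61.93°  →  valid

δ = 19.67°, valid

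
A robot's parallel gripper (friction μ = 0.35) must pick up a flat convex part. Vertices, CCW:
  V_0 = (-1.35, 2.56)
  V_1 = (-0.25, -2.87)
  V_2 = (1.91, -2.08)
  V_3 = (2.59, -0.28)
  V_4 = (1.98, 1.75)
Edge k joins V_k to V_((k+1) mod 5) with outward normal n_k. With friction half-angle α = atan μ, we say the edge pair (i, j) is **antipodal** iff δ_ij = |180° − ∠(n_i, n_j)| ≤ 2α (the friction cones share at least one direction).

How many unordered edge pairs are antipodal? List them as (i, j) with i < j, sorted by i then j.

count = 3; pairs: (0,2), (0,3), (1,4)

α = atan 0.35 = 19.29°;  2α = 38.58°
n_0 = (-0.9801, -0.1985)
n_1 = (+0.3435, -0.9392)
n_2 = (+0.9355, -0.3534)
n_3 = (+0.9577, +0.2878)
n_4 = (+0.2364, +0.9717)
  (0,1): δ = 81.36°  ·
  (0,2): δ = 32.15°  ✓
  (0,3): δ = 5.27°  ✓
  (0,4): δ = 64.88°  ·
  (1,2): δ = 130.78°  ·
  (1,3): δ = 93.36°  ·
  (1,4): δ = 33.76°  ✓
  (2,3): δ = 142.58°  ·
  (2,4): δ = 82.98°  ·
  (3,4): δ = 120.40°  ·
antipodal pairs: 3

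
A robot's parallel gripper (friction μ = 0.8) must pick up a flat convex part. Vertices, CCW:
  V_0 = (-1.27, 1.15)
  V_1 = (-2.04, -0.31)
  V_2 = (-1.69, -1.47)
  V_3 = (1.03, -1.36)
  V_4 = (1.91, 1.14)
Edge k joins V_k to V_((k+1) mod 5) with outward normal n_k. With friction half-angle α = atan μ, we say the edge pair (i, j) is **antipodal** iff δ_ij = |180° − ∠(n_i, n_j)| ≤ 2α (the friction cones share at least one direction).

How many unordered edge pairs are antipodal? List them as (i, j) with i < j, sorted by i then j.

α = atan 0.8 = 38.66°;  2α = 77.32°
n_0 = (-0.8845, +0.4665)
n_1 = (-0.9574, -0.2889)
n_2 = (+0.0404, -0.9992)
n_3 = (+0.9433, -0.3320)
n_4 = (+0.0031, +1.0000)
  (0,1): δ = 135.40°  ·
  (0,2): δ = 59.88°  ✓
  (0,3): δ = 8.41°  ✓
  (0,4): δ = 117.63°  ·
  (1,2): δ = 104.47°  ·
  (1,3): δ = 36.18°  ✓
  (1,4): δ = 73.03°  ✓
  (2,3): δ = 111.71°  ·
  (2,4): δ = 2.50°  ✓
  (3,4): δ = 70.79°  ✓
antipodal pairs: 6

count = 6; pairs: (0,2), (0,3), (1,3), (1,4), (2,4), (3,4)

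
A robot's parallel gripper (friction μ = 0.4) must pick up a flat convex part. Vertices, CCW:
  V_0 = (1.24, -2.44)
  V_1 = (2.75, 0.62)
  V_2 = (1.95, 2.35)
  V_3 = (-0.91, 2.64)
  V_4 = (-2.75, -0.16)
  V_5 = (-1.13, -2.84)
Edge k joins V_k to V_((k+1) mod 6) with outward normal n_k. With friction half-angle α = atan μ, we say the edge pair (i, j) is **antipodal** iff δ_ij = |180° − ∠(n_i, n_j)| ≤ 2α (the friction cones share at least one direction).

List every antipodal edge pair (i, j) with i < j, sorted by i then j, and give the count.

α = atan 0.4 = 21.80°;  2α = 43.60°
n_0 = (+0.8968, -0.4425)
n_1 = (+0.9077, +0.4197)
n_2 = (+0.1009, +0.9949)
n_3 = (-0.8357, +0.5492)
n_4 = (-0.8558, -0.5173)
n_5 = (+0.1664, -0.9861)
  (0,1): δ = 128.92°  ·
  (0,2): δ = 69.53°  ·
  (0,3): δ = 7.05°  ✓
  (0,4): δ = 57.42°  ·
  (0,5): δ = 125.84°  ·
  (1,2): δ = 120.61°  ·
  (1,3): δ = 58.13°  ·
  (1,4): δ = 6.33°  ✓
  (1,5): δ = 74.76°  ·
  (2,3): δ = 117.52°  ·
  (2,4): δ = 53.06°  ·
  (2,5): δ = 15.37°  ✓
  (3,4): δ = 115.54°  ·
  (3,5): δ = 47.11°  ·
  (4,5): δ = 111.57°  ·
antipodal pairs: 3

count = 3; pairs: (0,3), (1,4), (2,5)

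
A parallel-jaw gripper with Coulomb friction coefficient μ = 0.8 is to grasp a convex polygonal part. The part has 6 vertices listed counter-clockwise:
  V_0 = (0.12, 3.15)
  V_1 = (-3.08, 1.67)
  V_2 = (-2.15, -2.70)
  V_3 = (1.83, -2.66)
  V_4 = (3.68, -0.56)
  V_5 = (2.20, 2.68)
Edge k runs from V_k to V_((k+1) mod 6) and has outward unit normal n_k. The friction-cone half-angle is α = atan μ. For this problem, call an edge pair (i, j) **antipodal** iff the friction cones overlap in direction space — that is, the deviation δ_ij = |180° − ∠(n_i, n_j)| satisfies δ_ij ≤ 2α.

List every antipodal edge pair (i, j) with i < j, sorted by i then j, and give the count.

α = atan 0.8 = 38.66°;  2α = 77.32°
n_0 = (-0.4198, +0.9076)
n_1 = (-0.9781, -0.2082)
n_2 = (+0.0100, -0.9999)
n_3 = (+0.7504, -0.6610)
n_4 = (+0.9096, +0.4155)
n_5 = (+0.2204, +0.9754)
  (0,1): δ = 102.81°  ·
  (0,2): δ = 24.24°  ✓
  (0,3): δ = 23.80°  ✓
  (0,4): δ = 89.73°  ·
  (0,5): δ = 142.45°  ·
  (1,2): δ = 101.44°  ·
  (1,3): δ = 53.39°  ✓
  (1,4): δ = 12.54°  ✓
  (1,5): δ = 65.25°  ✓
  (2,3): δ = 131.95°  ·
  (2,4): δ = 66.03°  ✓
  (2,5): δ = 13.31°  ✓
  (3,4): δ = 114.07°  ·
  (3,5): δ = 61.35°  ✓
  (4,5): δ = 127.28°  ·
antipodal pairs: 8

count = 8; pairs: (0,2), (0,3), (1,3), (1,4), (1,5), (2,4), (2,5), (3,5)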